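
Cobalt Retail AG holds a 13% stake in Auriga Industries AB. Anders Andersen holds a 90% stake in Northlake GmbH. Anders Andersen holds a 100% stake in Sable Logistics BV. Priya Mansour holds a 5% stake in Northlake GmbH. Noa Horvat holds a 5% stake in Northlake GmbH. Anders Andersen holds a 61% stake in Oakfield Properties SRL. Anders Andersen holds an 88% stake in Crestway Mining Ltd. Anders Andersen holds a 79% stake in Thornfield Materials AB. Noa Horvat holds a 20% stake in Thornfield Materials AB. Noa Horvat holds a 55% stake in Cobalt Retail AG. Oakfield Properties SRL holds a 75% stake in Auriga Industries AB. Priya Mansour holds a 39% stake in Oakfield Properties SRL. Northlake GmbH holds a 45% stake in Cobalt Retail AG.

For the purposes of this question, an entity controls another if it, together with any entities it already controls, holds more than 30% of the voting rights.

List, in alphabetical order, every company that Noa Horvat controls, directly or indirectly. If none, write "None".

Cobalt Retail AG

Noa holds 55% of Cobalt, so Noa controls Cobalt.
No other company's threshold is met.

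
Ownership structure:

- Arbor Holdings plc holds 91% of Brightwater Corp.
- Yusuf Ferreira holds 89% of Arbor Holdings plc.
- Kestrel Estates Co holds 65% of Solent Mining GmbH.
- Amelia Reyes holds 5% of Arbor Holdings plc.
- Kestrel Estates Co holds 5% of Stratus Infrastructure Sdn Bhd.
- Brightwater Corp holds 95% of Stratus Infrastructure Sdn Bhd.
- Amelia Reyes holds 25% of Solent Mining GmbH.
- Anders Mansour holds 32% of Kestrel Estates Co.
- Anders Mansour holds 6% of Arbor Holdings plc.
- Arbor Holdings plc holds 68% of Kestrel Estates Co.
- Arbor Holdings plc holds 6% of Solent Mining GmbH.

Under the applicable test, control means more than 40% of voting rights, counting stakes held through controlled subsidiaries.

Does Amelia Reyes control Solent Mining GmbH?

No

Amelia's largest direct stake is 25% in Solent, which does not meet the threshold, so Amelia controls no company.
In Solent, Amelia's side holds only 25%, not > 40%.
So Amelia does not control Solent.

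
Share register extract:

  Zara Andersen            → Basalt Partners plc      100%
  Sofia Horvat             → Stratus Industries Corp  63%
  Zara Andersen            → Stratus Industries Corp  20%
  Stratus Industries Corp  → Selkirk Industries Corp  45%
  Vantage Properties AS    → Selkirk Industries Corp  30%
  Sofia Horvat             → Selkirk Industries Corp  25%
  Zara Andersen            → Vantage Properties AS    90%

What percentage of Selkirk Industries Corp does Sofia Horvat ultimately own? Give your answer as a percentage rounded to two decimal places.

Sofia reaches Selkirk along 2 paths.
Via Stratus: 63% × 45% = 28.35%.
Direct stake: 25% = 25%.
Total: 28.35% + 25% = 53.35%.

53.35%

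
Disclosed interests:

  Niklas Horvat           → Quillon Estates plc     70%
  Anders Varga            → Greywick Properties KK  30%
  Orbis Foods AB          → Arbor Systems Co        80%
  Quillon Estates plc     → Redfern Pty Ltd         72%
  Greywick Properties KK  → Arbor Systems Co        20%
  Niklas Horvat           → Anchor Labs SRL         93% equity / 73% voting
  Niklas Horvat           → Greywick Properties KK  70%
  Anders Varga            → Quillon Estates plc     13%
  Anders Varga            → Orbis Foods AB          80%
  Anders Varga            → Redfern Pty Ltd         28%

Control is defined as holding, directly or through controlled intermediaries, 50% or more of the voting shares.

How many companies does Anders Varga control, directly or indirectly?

2

Anders holds 80% of Orbis, so Anders controls Orbis.
Orbis holds 80% of Arbor, so Anders controls Arbor.
No other company's threshold is met.
Anders controls 2 companies.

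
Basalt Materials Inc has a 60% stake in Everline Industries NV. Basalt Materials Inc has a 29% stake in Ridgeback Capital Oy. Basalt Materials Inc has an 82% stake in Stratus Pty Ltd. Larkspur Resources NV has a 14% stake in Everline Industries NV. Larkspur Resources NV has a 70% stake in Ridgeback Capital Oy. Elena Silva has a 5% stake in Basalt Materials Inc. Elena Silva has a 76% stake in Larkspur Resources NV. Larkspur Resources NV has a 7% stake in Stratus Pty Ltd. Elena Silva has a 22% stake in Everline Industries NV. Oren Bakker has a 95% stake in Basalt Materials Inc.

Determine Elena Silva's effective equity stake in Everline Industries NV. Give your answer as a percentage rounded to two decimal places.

Elena reaches Everline along 3 paths.
Via Larkspur: 76% × 14% = 10.64%.
Via Basalt: 5% × 60% = 3%.
Direct stake: 22% = 22%.
Total: 10.64% + 3% + 22% = 35.64%.

35.64%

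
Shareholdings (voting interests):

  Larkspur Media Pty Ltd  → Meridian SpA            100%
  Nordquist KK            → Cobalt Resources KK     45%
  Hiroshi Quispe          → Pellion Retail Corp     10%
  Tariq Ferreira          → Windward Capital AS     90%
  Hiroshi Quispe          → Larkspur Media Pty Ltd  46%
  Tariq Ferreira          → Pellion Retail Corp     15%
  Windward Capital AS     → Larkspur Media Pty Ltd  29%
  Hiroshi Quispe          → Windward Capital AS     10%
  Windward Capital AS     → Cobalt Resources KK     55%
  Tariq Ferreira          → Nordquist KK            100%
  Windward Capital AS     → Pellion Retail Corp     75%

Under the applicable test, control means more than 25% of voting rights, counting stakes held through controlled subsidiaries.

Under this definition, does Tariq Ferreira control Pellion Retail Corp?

Tariq holds 90% of Windward, so Tariq controls Windward.
Windward and Tariq together hold 75% + 15% = 90% of Pellion, so Tariq controls Pellion.

Yes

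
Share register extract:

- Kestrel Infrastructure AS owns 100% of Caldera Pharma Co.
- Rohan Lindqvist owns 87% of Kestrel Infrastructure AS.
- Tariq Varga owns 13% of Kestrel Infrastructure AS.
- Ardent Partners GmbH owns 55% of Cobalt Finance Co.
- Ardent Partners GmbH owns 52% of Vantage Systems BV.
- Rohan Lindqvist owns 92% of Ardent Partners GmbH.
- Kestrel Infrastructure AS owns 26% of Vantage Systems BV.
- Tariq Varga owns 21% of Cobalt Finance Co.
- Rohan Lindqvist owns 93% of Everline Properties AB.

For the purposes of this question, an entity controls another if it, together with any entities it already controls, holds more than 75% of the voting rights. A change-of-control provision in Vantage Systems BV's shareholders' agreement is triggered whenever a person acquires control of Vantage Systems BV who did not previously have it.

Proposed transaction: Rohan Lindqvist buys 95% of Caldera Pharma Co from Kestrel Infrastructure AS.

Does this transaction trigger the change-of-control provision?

No

The purchase adds only to Rohan's holdings (Kestrel's stake shrinks), so Rohan is the only person who could newly come to control Vantage.
Rohan holds 87% of Kestrel, so Rohan controls Kestrel.
Rohan holds 92% of Ardent, so Rohan controls Ardent.
Ardent and Kestrel together hold 52% + 26% = 78% of Vantage, so Rohan controls Vantage.
So Rohan already controls Vantage before the transaction.
After the purchase, Rohan holds 95% of Caldera directly, and Kestrel's stake falls to 5%.
Rohan controlled Vantage already, so this is not a new person acquiring control; every other person's position is unchanged or reduced.
No new person acquires control, so the clause is not triggered.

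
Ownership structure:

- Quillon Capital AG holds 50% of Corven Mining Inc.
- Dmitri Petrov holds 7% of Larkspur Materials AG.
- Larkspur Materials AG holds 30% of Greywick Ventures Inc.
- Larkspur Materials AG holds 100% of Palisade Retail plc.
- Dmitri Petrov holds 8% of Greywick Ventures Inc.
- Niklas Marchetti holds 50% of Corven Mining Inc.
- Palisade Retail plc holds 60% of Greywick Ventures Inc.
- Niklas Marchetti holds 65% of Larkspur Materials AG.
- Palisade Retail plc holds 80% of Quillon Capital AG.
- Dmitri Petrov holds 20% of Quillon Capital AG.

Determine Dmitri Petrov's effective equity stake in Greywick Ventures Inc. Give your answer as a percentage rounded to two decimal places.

14.30%

Dmitri reaches Greywick along 3 paths.
Via Larkspur: 7% × 30% = 2.1%.
Direct stake: 8% = 8%.
Via Larkspur → Palisade: 7% × 100% × 60% = 4.2%.
Total: 2.1% + 8% + 4.2% = 14.3%.
Rounded: 14.30%.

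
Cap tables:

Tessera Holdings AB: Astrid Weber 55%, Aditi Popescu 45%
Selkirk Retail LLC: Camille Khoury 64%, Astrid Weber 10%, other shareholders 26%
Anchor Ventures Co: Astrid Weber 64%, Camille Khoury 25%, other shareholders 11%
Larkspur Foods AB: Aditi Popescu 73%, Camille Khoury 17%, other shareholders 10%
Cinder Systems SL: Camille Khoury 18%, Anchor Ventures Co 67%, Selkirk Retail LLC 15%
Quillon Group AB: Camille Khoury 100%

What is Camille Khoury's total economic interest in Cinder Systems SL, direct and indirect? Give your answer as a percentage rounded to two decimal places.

Camille reaches Cinder along 3 paths.
Direct stake: 18% = 18%.
Via Anchor: 25% × 67% = 16.75%.
Via Selkirk: 64% × 15% = 9.6%.
Total: 18% + 16.75% + 9.6% = 44.35%.

44.35%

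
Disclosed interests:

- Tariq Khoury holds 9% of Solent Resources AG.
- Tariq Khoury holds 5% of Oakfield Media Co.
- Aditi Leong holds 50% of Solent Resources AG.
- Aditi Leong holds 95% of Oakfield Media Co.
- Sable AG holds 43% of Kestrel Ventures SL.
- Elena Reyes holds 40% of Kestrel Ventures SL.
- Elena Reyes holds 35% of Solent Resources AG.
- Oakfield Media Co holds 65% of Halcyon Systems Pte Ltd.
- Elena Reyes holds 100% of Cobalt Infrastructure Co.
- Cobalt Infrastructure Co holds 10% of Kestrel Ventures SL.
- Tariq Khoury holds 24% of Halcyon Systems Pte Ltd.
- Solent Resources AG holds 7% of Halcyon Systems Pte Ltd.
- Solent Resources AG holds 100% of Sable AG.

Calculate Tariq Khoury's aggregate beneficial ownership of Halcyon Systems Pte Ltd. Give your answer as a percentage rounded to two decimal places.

Tariq reaches Halcyon along 3 paths.
Via Solent: 9% × 7% = 0.63%.
Via Oakfield: 5% × 65% = 3.25%.
Direct stake: 24% = 24%.
Total: 0.63% + 3.25% + 24% = 27.88%.

27.88%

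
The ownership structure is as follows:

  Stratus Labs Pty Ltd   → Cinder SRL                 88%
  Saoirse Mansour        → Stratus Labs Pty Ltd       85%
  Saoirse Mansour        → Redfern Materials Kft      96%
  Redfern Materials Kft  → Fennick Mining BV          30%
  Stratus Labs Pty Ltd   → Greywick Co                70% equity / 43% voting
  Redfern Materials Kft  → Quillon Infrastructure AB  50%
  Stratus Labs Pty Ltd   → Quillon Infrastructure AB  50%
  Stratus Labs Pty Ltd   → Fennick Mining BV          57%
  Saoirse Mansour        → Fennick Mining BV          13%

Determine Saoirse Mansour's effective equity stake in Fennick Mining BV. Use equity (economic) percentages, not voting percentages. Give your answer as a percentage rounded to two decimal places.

Saoirse reaches Fennick along 3 paths.
Direct stake: 13% = 13%.
Via Stratus: 85% × 57% = 48.45%.
Via Redfern: 96% × 30% = 28.8%.
Total: 13% + 48.45% + 28.8% = 90.25%.

90.25%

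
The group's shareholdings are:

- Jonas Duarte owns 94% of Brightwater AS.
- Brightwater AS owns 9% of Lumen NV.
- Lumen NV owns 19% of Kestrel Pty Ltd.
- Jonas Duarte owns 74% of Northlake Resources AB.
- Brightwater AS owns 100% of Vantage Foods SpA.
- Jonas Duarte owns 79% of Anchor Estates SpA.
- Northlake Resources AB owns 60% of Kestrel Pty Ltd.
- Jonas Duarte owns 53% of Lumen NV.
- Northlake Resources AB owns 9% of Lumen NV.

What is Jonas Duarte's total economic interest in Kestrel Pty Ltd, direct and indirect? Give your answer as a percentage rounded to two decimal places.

57.34%

Jonas reaches Kestrel along 4 paths.
Via Lumen: 53% × 19% = 10.07%.
Via Brightwater → Lumen: 94% × 9% × 19% = 1.6074%.
Via Northlake → Lumen: 74% × 9% × 19% = 1.2654%.
Via Northlake: 74% × 60% = 44.4%.
Total: 10.07% + 1.6074% + 1.2654% + 44.4% = 57.3428%.
Rounded: 57.34%.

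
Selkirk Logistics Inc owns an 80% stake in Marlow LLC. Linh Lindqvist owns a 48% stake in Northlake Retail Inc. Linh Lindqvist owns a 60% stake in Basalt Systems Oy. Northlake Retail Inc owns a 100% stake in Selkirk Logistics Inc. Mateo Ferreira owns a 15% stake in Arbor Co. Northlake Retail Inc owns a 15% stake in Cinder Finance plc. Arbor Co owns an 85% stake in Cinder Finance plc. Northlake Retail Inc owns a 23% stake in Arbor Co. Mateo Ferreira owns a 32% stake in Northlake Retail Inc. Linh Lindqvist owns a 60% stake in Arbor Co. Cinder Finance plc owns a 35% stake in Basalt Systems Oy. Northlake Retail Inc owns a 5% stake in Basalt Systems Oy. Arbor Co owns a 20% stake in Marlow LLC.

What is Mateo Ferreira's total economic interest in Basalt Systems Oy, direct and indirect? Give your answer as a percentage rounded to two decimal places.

Mateo reaches Basalt along 4 paths.
Via Northlake → Cinder: 32% × 15% × 35% = 1.68%.
Via Northlake → Arbor → Cinder: 32% × 23% × 85% × 35% = 2.1896%.
Via Arbor → Cinder: 15% × 85% × 35% = 4.4625%.
Via Northlake: 32% × 5% = 1.6%.
Total: 1.68% + 2.1896% + 4.4625% + 1.6% = 9.9321%.
Rounded: 9.93%.

9.93%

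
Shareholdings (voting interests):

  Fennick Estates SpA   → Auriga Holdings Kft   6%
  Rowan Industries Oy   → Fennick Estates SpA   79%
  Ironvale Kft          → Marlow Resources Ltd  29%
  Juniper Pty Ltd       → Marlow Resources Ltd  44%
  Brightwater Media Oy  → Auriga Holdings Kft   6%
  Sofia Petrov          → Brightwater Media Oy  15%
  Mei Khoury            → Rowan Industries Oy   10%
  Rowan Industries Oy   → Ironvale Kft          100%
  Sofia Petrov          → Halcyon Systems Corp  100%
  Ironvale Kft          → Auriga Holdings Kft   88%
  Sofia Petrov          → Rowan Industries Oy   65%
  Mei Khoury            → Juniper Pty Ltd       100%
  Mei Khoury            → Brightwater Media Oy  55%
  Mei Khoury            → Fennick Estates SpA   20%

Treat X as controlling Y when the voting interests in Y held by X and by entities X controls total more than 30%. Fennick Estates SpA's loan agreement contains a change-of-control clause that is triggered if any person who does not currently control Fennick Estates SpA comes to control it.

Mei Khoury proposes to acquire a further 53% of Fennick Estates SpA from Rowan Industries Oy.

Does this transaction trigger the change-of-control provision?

The purchase adds only to Mei's holdings (Rowan's stake shrinks), so Mei is the only person who could newly come to control Fennick.
Mei holds 55% of Brightwater, so Mei controls Brightwater.
Mei holds 100% of Juniper, so Mei controls Juniper.
Juniper holds 44% of Marlow, so Mei controls Marlow.
In Fennick, Mei's side holds only 20%, not > 30%.
So before the transaction, Mei does not control Fennick.
After the purchase, Mei's direct stake in Fennick rises to 20% + 53% = 73%, and Rowan's stake falls to 26%.
Mei holds 73% of Fennick, so Mei controls Fennick.
Mei did not control Fennick before and does after, so the clause is triggered.

Yes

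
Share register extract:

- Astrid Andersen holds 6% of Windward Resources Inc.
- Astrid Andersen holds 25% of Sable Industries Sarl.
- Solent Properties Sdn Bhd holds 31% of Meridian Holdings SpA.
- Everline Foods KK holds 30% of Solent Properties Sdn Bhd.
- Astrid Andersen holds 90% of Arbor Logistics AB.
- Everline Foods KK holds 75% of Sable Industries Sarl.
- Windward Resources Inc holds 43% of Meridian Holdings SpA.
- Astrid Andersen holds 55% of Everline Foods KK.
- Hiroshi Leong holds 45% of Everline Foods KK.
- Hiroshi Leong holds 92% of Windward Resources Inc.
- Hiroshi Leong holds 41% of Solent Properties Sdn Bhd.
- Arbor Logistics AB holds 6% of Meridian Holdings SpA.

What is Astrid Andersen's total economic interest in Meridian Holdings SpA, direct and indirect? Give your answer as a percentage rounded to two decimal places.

Astrid reaches Meridian along 3 paths.
Via Arbor: 90% × 6% = 5.4%.
Via Everline → Solent: 55% × 30% × 31% = 5.115%.
Via Windward: 6% × 43% = 2.58%.
Total: 5.4% + 5.115% + 2.58% = 13.095%.
Rounded: 13.10%.

13.10%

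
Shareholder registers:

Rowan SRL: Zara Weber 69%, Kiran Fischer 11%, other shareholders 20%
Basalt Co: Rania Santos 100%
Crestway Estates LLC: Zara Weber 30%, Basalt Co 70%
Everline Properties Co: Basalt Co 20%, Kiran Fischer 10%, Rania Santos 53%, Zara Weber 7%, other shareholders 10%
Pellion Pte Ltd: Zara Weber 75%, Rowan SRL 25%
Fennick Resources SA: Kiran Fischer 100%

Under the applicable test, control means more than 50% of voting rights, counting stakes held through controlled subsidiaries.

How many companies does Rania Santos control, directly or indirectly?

Rania holds 100% of Basalt, so Rania controls Basalt.
Basalt holds 70% of Crestway, so Rania controls Crestway.
Basalt and Rania together hold 20% + 53% = 73% of Everline, so Rania controls Everline.
No other company's threshold is met.
Rania controls 3 companies.

3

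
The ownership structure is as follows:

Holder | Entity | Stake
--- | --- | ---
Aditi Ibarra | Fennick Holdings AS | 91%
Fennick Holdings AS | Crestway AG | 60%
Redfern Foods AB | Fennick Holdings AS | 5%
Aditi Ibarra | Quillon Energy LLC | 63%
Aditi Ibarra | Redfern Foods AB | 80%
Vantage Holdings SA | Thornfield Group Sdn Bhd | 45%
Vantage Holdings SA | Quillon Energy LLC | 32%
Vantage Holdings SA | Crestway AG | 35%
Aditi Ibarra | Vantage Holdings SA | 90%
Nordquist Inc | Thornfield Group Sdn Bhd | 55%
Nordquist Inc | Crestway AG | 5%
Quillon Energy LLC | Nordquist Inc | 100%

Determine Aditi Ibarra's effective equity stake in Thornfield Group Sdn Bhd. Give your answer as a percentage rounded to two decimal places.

Aditi reaches Thornfield along 3 paths.
Via Vantage → Quillon → Nordquist: 90% × 32% × 100% × 55% = 15.84%.
Via Quillon → Nordquist: 63% × 100% × 55% = 34.65%.
Via Vantage: 90% × 45% = 40.5%.
Total: 15.84% + 34.65% + 40.5% = 90.99%.

90.99%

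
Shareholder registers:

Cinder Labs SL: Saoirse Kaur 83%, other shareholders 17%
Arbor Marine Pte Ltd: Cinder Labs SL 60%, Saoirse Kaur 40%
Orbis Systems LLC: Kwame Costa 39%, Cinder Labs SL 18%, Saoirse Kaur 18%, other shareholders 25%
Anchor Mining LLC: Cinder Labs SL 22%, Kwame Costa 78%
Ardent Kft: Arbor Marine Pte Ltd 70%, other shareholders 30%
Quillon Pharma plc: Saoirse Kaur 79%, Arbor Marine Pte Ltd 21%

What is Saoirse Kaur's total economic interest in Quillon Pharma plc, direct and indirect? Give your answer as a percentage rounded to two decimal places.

97.86%

Saoirse reaches Quillon along 3 paths.
Direct stake: 79% = 79%.
Via Cinder → Arbor: 83% × 60% × 21% = 10.458%.
Via Arbor: 40% × 21% = 8.4%.
Total: 79% + 10.458% + 8.4% = 97.858%.
Rounded: 97.86%.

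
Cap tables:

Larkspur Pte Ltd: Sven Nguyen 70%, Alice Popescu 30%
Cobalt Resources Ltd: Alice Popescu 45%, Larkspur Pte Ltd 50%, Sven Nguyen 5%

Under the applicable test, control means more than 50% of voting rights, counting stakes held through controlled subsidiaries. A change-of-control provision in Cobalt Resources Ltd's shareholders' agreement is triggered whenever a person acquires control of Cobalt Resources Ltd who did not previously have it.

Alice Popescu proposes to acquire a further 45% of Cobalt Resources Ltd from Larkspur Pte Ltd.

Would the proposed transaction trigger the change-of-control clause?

Yes

The purchase adds only to Alice's holdings (Larkspur's stake shrinks), so Alice is the only person who could newly come to control Cobalt.
Alice's largest direct stake is 45% in Cobalt, which does not meet the threshold, so Alice controls no company.
In Cobalt, Alice's side holds only 45%, not > 50%.
So before the transaction, Alice does not control Cobalt.
After the purchase, Alice's direct stake in Cobalt rises to 45% + 45% = 90%, and Larkspur's stake falls to 5%.
Alice holds 90% of Cobalt, so Alice controls Cobalt.
Alice did not control Cobalt before and does after, so the clause is triggered.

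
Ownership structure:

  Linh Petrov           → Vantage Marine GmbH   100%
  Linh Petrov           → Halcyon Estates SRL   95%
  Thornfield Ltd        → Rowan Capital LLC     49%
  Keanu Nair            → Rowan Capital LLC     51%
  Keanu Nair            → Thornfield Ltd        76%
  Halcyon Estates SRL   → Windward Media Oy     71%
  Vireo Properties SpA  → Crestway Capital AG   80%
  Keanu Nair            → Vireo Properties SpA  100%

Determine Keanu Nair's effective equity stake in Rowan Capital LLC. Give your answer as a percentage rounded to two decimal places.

88.24%

Keanu reaches Rowan along 2 paths.
Via Thornfield: 76% × 49% = 37.24%.
Direct stake: 51% = 51%.
Total: 37.24% + 51% = 88.24%.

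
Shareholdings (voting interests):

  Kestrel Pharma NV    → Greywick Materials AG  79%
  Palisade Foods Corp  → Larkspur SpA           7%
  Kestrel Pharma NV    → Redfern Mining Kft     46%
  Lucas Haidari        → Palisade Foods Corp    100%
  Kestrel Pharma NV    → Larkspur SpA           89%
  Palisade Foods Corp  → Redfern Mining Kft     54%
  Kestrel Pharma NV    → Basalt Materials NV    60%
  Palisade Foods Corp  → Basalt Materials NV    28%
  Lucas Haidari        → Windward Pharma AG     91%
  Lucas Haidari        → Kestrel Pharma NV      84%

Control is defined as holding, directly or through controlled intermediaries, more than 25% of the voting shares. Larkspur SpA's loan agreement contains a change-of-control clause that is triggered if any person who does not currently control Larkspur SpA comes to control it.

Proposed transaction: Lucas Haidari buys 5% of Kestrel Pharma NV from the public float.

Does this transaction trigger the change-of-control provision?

No

The purchase changes only Lucas's holdings, so Lucas is the only person who could newly come to control Larkspur.
Lucas holds 84% of Kestrel, so Lucas controls Kestrel.
Lucas holds 100% of Palisade, so Lucas controls Palisade.
Kestrel and Palisade together hold 89% + 7% = 96% of Larkspur, so Lucas controls Larkspur.
So Lucas already controls Larkspur before the transaction.
After the purchase, Lucas's direct stake in Kestrel rises to 84% + 5% = 89%.
Lucas controlled Larkspur already, so this is not a new person acquiring control; every other person's position is unchanged or reduced.
No new person acquires control, so the clause is not triggered.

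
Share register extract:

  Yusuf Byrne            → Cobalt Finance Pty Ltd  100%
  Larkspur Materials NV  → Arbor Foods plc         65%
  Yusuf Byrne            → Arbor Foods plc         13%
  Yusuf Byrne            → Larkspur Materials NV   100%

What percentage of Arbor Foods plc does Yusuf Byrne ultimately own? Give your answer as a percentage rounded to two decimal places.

78.00%

Yusuf reaches Arbor along 2 paths.
Direct stake: 13% = 13%.
Via Larkspur: 100% × 65% = 65%.
Total: 13% + 65% = 78%.
Rounded: 78.00%.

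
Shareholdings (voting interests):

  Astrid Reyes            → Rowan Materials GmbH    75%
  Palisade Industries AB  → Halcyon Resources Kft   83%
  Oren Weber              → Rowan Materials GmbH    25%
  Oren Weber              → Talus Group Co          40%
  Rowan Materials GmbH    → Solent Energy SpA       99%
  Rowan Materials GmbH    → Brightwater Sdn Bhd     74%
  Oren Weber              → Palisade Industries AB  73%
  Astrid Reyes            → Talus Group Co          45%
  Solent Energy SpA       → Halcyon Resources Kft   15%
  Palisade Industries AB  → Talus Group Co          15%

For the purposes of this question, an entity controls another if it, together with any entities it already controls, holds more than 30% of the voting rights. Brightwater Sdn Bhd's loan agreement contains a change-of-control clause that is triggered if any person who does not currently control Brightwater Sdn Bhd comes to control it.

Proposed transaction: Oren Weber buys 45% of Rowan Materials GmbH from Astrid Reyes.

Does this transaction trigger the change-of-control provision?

Yes

The purchase adds only to Oren's holdings (Astrid's stake shrinks), so Oren is the only person who could newly come to control Brightwater.
Oren holds 73% of Palisade, so Oren controls Palisade.
Oren and Palisade together hold 40% + 15% = 55% of Talus, so Oren controls Talus.
Palisade holds 83% of Halcyon, so Oren controls Halcyon.
Neither Oren nor any entity Oren controls holds any voting interest in Brightwater.
So before the transaction, Oren does not control Brightwater.
After the purchase, Oren's direct stake in Rowan rises to 25% + 45% = 70%, and Astrid's stake falls to 30%.
Oren holds 70% of Rowan, so Oren controls Rowan.
Rowan holds 74% of Brightwater, so Oren controls Brightwater.
Oren did not control Brightwater before and does after, so the clause is triggered.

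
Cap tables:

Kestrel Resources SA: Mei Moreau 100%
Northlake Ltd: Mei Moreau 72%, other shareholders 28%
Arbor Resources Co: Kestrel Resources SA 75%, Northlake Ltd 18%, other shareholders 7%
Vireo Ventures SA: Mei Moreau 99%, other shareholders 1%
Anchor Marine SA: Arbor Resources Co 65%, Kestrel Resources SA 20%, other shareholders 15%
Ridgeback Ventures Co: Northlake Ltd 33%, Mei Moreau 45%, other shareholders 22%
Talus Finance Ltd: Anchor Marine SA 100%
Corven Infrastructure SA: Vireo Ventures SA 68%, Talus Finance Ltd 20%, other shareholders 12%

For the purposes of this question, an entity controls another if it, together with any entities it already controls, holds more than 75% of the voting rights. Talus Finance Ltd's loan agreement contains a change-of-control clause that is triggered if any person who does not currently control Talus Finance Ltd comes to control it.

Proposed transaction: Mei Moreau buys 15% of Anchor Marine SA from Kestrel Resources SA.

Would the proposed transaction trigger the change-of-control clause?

No

The purchase adds only to Mei's holdings (Kestrel's stake shrinks), so Mei is the only person who could newly come to control Talus.
Mei holds 100% of Kestrel, so Mei controls Kestrel.
Mei holds 99% of Vireo, so Mei controls Vireo.
Neither Mei nor any entity Mei controls holds any voting interest in Talus.
So before the transaction, Mei does not control Talus.
After the purchase, Mei holds 15% of Anchor directly, and Kestrel's stake falls to 5%.
Mei's side now holds 5% + 15% = 20% of Anchor, not > 75%, so Mei still does not control Anchor.
After the transaction, neither Mei nor any entity Mei controls holds a voting interest in Talus, so Mei still does not control it.
No new person acquires control, so the clause is not triggered.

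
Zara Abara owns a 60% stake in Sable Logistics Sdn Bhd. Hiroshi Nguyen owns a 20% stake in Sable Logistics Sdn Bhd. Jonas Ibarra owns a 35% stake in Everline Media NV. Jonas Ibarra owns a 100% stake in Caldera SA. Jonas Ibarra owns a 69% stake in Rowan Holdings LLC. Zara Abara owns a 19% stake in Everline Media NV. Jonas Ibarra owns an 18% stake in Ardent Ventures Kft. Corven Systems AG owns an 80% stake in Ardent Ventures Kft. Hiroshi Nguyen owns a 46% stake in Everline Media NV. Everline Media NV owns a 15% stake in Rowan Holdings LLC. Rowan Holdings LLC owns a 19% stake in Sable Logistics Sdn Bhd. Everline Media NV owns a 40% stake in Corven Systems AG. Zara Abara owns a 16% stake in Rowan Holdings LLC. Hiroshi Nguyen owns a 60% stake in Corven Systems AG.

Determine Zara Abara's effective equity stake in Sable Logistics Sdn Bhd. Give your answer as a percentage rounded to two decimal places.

Zara reaches Sable along 3 paths.
Direct stake: 60% = 60%.
Via Rowan: 16% × 19% = 3.04%.
Via Everline → Rowan: 19% × 15% × 19% = 0.5415%.
Total: 60% + 3.04% + 0.5415% = 63.5815%.
Rounded: 63.58%.

63.58%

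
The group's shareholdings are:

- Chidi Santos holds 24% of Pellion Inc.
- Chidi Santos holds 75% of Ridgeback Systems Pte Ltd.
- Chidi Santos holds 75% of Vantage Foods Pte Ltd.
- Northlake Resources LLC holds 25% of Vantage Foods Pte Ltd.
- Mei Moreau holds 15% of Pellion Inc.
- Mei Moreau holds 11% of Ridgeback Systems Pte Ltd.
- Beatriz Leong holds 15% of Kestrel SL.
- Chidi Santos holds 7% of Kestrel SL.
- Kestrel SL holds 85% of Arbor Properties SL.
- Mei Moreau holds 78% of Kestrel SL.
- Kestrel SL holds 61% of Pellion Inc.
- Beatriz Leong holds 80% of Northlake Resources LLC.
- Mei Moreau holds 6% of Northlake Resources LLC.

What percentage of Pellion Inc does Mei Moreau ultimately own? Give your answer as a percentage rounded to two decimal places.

62.58%

Mei reaches Pellion along 2 paths.
Via Kestrel: 78% × 61% = 47.58%.
Direct stake: 15% = 15%.
Total: 47.58% + 15% = 62.58%.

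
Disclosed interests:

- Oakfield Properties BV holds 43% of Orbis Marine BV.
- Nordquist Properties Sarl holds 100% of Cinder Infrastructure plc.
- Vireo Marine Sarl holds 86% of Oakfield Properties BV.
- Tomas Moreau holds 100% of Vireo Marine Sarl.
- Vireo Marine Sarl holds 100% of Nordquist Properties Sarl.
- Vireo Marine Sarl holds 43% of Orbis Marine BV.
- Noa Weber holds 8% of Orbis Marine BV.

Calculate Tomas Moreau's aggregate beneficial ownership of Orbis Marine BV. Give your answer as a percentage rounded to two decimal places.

Tomas reaches Orbis along 2 paths.
Via Vireo → Oakfield: 100% × 86% × 43% = 36.98%.
Via Vireo: 100% × 43% = 43%.
Total: 36.98% + 43% = 79.98%.

79.98%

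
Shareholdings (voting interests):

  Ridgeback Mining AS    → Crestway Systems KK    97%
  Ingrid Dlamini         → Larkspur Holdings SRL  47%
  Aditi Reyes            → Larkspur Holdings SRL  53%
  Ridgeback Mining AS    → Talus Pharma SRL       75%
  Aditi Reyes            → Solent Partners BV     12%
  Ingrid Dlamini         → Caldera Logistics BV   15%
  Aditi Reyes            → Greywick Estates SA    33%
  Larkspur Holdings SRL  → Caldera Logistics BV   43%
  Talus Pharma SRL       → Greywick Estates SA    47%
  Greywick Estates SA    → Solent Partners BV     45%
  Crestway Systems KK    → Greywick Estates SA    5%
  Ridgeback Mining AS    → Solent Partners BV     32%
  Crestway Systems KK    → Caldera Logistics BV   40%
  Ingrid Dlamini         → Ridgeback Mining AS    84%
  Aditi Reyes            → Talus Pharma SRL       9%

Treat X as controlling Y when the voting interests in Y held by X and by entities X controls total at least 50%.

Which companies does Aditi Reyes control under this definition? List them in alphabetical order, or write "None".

Larkspur Holdings SRL

Aditi holds 53% of Larkspur, so Aditi controls Larkspur.
No other company's threshold is met.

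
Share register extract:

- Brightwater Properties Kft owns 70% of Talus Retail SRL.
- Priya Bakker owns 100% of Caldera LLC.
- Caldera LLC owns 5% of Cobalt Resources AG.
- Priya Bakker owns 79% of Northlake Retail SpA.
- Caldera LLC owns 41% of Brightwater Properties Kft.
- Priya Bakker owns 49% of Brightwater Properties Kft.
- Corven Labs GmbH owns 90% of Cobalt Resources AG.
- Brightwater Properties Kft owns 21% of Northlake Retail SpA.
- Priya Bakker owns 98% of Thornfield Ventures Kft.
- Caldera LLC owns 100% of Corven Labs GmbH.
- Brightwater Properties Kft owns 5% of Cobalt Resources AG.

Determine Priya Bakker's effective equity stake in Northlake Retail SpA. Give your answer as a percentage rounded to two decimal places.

Priya reaches Northlake along 3 paths.
Direct stake: 79% = 79%.
Via Caldera → Brightwater: 100% × 41% × 21% = 8.61%.
Via Brightwater: 49% × 21% = 10.29%.
Total: 79% + 8.61% + 10.29% = 97.9%.
Rounded: 97.90%.

97.90%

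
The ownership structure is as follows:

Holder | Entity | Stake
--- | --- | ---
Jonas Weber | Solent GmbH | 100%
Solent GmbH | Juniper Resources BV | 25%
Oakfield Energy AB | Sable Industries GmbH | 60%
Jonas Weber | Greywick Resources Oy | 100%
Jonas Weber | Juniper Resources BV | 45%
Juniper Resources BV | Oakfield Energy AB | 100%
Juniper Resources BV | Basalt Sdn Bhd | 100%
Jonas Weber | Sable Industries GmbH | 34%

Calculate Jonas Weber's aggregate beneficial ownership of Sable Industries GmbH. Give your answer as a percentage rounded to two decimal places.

Jonas reaches Sable along 3 paths.
Direct stake: 34% = 34%.
Via Juniper → Oakfield: 45% × 100% × 60% = 27%.
Via Solent → Juniper → Oakfield: 100% × 25% × 100% × 60% = 15%.
Total: 34% + 27% + 15% = 76%.
Rounded: 76.00%.

76.00%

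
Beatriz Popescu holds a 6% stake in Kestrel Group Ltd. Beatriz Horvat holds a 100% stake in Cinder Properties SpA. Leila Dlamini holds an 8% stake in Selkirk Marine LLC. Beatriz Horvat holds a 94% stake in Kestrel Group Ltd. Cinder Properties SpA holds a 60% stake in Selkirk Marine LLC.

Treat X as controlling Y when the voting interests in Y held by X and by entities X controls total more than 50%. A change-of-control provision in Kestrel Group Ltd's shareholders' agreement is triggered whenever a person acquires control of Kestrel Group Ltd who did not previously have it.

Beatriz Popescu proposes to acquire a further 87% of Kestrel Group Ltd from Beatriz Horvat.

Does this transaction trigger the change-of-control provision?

Yes

The purchase adds only to Beatriz Popescu's holdings (Beatriz Horvat's stake shrinks), so Beatriz Popescu is the only person who could newly come to control Kestrel.
Beatriz Popescu's largest direct stake is 6% in Kestrel, which does not meet the threshold, so Beatriz Popescu controls no company.
In Kestrel, Beatriz Popescu's side holds only 6%, not > 50%.
So before the transaction, Beatriz Popescu does not control Kestrel.
After the purchase, Beatriz Popescu's direct stake in Kestrel rises to 6% + 87% = 93%, and Beatriz Horvat's stake falls to 7%.
Beatriz Popescu holds 93% of Kestrel, so Beatriz Popescu controls Kestrel.
Beatriz Popescu did not control Kestrel before and does after, so the clause is triggered.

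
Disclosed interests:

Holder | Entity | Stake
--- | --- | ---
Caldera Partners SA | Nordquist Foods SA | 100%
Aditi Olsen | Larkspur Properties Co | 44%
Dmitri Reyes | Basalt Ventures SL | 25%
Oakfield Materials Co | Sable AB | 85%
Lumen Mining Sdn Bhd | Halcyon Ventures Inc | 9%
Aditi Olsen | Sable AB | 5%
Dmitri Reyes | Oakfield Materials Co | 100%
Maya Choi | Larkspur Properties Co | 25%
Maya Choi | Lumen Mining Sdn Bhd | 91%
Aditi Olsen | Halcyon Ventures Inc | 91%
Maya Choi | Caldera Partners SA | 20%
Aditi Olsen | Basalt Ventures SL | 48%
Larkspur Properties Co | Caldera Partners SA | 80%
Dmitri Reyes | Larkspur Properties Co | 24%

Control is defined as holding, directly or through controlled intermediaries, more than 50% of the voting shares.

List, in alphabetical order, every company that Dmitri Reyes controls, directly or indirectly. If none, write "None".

Dmitri holds 100% of Oakfield, so Dmitri controls Oakfield.
Oakfield holds 85% of Sable, so Dmitri controls Sable.
No other company's threshold is met.

Oakfield Materials Co, Sable AB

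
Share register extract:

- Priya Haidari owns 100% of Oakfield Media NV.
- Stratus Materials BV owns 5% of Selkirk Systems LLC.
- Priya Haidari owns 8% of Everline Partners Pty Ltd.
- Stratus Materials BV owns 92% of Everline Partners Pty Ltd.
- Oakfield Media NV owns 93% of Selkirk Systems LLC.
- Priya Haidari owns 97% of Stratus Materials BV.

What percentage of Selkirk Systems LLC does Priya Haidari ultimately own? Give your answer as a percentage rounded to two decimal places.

97.85%

Priya reaches Selkirk along 2 paths.
Via Oakfield: 100% × 93% = 93%.
Via Stratus: 97% × 5% = 4.85%.
Total: 93% + 4.85% = 97.85%.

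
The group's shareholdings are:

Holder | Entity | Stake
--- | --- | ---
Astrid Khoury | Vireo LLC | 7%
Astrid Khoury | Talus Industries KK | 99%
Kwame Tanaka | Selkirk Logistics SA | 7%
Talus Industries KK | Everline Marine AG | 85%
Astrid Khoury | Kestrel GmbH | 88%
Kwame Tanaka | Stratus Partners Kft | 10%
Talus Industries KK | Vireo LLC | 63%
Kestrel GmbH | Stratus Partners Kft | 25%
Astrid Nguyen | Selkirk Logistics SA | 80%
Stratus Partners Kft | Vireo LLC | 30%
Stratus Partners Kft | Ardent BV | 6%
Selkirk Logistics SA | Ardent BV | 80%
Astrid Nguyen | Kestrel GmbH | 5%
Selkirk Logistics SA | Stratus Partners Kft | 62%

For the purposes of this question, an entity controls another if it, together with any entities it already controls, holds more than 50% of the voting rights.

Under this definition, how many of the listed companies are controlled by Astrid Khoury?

4

Astrid Khoury holds 88% of Kestrel, so Astrid Khoury controls Kestrel.
Astrid Khoury holds 99% of Talus, so Astrid Khoury controls Talus.
Talus holds 85% of Everline, so Astrid Khoury controls Everline.
Talus and Astrid Khoury together hold 63% + 7% = 70% of Vireo, so Astrid Khoury controls Vireo.
No other company's threshold is met.
Astrid Khoury controls 4 companies.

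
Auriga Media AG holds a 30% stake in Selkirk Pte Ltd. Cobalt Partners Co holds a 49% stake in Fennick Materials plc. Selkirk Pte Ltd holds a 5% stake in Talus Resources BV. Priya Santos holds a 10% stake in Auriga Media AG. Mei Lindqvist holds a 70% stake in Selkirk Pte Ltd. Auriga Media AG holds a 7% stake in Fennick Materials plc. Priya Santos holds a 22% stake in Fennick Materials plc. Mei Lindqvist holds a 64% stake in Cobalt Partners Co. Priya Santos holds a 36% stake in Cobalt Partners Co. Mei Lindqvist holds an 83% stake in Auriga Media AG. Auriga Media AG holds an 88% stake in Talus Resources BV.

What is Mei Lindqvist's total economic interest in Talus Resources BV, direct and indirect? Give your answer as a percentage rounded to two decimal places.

77.79%

Mei reaches Talus along 3 paths.
Via Auriga: 83% × 88% = 73.04%.
Via Selkirk: 70% × 5% = 3.5%.
Via Auriga → Selkirk: 83% × 30% × 5% = 1.245%.
Total: 73.04% + 3.5% + 1.245% = 77.785%.
Rounded: 77.79%.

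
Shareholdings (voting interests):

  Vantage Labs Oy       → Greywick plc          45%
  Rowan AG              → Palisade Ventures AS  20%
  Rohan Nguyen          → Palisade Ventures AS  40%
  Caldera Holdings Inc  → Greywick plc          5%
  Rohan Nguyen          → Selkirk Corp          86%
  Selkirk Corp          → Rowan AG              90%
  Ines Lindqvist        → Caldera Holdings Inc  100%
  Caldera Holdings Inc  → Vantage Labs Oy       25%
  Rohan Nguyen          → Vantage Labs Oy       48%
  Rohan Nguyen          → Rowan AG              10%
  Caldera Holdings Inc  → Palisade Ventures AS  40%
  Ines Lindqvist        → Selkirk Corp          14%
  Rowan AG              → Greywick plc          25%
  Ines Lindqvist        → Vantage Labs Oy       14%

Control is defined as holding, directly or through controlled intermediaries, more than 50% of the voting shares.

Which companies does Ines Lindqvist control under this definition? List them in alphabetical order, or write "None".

Ines holds 100% of Caldera, so Ines controls Caldera.
No other company's threshold is met.

Caldera Holdings Inc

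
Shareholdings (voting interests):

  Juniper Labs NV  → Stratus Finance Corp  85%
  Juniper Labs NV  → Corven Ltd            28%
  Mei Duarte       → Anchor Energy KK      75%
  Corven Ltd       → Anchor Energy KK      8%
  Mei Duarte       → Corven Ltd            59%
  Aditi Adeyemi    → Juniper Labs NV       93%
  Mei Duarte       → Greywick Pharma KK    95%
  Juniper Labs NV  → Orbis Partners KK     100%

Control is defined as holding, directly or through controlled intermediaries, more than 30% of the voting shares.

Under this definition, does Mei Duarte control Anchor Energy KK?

Mei holds 59% of Corven, so Mei controls Corven.
Mei and Corven together hold 75% + 8% = 83% of Anchor, so Mei controls Anchor.

Yes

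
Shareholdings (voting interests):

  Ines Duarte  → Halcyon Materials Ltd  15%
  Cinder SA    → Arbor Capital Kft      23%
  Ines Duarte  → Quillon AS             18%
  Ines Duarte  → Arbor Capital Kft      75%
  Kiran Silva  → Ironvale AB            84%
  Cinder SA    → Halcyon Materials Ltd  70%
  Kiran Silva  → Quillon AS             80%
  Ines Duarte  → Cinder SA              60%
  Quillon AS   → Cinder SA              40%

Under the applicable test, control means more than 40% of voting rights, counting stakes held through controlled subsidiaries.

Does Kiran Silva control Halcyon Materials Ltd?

Kiran holds 80% of Quillon, so Kiran controls Quillon.
Kiran holds 84% of Ironvale, so Kiran controls Ironvale.
Neither Kiran nor any entity Kiran controls holds any voting interest in Halcyon.
So Kiran does not control Halcyon.

No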